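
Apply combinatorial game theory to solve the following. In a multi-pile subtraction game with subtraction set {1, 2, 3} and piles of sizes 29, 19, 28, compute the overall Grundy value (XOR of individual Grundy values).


Subtraction set: {1, 2, 3}
For this subtraction set, G(n) = n mod 4 (period = max + 1 = 4).
Pile 1 (size 29): G(29) = 29 mod 4 = 1
Pile 2 (size 19): G(19) = 19 mod 4 = 3
Pile 3 (size 28): G(28) = 28 mod 4 = 0
Total Grundy value = XOR of all: 1 XOR 3 XOR 0 = 2

2


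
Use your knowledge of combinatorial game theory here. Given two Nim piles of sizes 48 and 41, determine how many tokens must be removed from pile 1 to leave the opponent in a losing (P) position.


Piles: 48 and 41
Current XOR: 48 XOR 41 = 25 (non-zero, so this is an N-position).
To make the XOR zero, we need to find a move that balances the piles.
For pile 1 (size 48): target = 48 XOR 25 = 41
We reduce pile 1 from 48 to 41.
Tokens removed: 48 - 41 = 7
Verification: 41 XOR 41 = 0

7


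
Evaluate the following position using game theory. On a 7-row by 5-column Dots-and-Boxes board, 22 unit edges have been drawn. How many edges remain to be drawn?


Grid: 7 x 5 boxes, i.e. 8 rows and 6 columns of dots.
Horizontal edges: (rows + 1) * cols = 8 * 5 = 40
Vertical edges: rows * (cols + 1) = 7 * 6 = 42
Total edges: 40 + 42 = 82
Edges drawn: 22
Remaining: 82 - 22 = 60

60


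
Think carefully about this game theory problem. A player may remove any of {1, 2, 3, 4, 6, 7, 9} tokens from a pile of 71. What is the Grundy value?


The subtraction set is S = {1, 2, 3, 4, 6, 7, 9}.
G(k) = mex{ G(k - s) : s in S, s <= k }. We compute iteratively: G(0) = 0.
G(1) = mex({0}) = 1
G(2) = mex({0, 1}) = 2
G(3) = mex({0, 1, 2}) = 3
G(4) = mex({0, 1, 2, 3}) = 4
G(5) = mex({1, 2, 3, 4}) = 0
G(6) = mex({0, 2, 3, 4}) = 1
G(7) = mex({0, 1, 3, 4}) = 2
G(8) = mex({0, 1, 2, 4}) = 3
G(9) = mex({0, 1, 2, 3}) = 4
G(10) = mex({1, 2, 3, 4}) = 0
G(11) = mex({0, 2, 3, 4}) = 1
G(12) = mex({0, 1, 3, 4}) = 2
G(13) = mex({0, 1, 2, 4}) = 3
Observe that G(5)..G(13) = 0, 1, 2, 3, 4, 0, 1, 2, 3 repeats G(0)..G(8) = 0, 1, 2, 3, 4, 0, 1, 2, 3.
For k >= max(S) = 9, G(k) is determined by the previous 9 values G(k-9)..G(k-1); a window of 9 consecutive values has recurred shifted by 5, so by induction G(k + 5) = G(k) for all k >= 0: the sequence is periodic from the start with period 5.
One period: G(0..4) = 0, 1, 2, 3, 4.
71 mod 5 = 1, so G(71) = G(1) = 1.

1


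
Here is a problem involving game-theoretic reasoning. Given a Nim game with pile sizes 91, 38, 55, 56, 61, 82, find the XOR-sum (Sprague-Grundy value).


We need the XOR (exclusive or) of all pile sizes.
After XOR-ing pile 1 (size 91): 0 XOR 91 = 91
After XOR-ing pile 2 (size 38): 91 XOR 38 = 125
After XOR-ing pile 3 (size 55): 125 XOR 55 = 74
After XOR-ing pile 4 (size 56): 74 XOR 56 = 114
After XOR-ing pile 5 (size 61): 114 XOR 61 = 79
After XOR-ing pile 6 (size 82): 79 XOR 82 = 29
The Nim-value of this position is 29.

29


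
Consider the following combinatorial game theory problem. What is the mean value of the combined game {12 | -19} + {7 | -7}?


G1 = {12 | -19}, G2 = {7 | -7}
Each is a switch {a | b} with numbers a > b; its mean value is (a + b)/2, and mean value is additive over game sums: m(G1 + G2) = m(G1) + m(G2).
Mean of G1 = (12 + (-19))/2 = -7/2 = -7/2
Mean of G2 = (7 + (-7))/2 = 0/2 = 0
Mean of G1 + G2 = -7/2 + 0 = -7/2

-7/2


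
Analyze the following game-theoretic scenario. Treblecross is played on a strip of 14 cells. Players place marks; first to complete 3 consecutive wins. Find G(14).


Treblecross: place X on empty cells; 3-in-a-row wins.
Playing within two cells of an existing X lets the opponent win at once, so sensible play treats the cells i-2..i+2 around each X as dead. The player left with no safe cell loses, so this is a normal-play take-away game on strips of safe cells.
Placing X at cell i (0-indexed) of a strip of k safe cells leaves independent strips of sizes max(0, i-2) and max(0, k-i-3). Hence G(k) = mex{ G(max(0,i-2)) XOR G(max(0,k-i-3)) : 0 <= i < k }, with G(0) = 0.
G(1): splits (0,0):0^0=0 -> mex({0}) = 1
G(2): splits (0,0):0^0=0 -> mex({0}) = 1
G(3): splits (0,0):0^0=0 -> mex({0}) = 1
G(4): splits (0,1):0^1=1 (0,0):0^0=0 -> mex({0, 1}) = 2
G(5): splits (0,2):0^1=1 (0,1):0^1=1 (0,0):0^0=0 -> mex({0, 1}) = 2
G(6) = mex({1}) = 0
G(7) = mex({0, 1, 2}) = 3
G(8) = mex({0, 1, 2}) = 3
G(9) = mex({0, 2}) = 1
G(10) = mex({0, 2, 3}) = 1
G(11) = mex({0, 3}) = 1
G(12) = mex({1, 3}) = 0
G(13) = mex({0, 1, 2, 3}) = 4
G(14) = mex({0, 1, 2}) = 3
Therefore G(14) = 3.

3


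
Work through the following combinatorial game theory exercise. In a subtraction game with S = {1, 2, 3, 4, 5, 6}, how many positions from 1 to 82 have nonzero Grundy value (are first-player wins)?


Subtraction set S = {1, 2, 3, 4, 5, 6}, so G(n) = n mod 7.
G(n) = 0 when n is a multiple of 7.
Multiples of 7 in [1, 82]: 11
N-positions (nonzero Grundy) = 82 - 11 = 71

71


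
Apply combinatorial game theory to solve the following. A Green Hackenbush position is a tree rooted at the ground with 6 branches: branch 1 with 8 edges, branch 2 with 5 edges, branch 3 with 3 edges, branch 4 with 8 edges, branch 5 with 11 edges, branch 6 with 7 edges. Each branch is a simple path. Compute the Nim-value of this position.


The tree has 6 branches from the ground vertex.
In Green Hackenbush, the Nim-value of a simple path of length k is k.
Branch 1: length 8, Nim-value = 8
Branch 2: length 5, Nim-value = 5
Branch 3: length 3, Nim-value = 3
Branch 4: length 8, Nim-value = 8
Branch 5: length 11, Nim-value = 11
Branch 6: length 7, Nim-value = 7
Total Nim-value = XOR of all branch values:
0 XOR 8 = 8
8 XOR 5 = 13
13 XOR 3 = 14
14 XOR 8 = 6
6 XOR 11 = 13
13 XOR 7 = 10
Nim-value of the tree = 10

10


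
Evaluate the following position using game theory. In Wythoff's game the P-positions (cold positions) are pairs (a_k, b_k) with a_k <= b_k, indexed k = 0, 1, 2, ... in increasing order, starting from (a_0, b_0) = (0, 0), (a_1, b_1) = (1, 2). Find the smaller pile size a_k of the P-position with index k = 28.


By Wythoff's theorem, a_k = floor(k * phi) and b_k = floor(k * phi^2) = a_k + k, where phi = (1 + sqrt(5))/2 is the golden ratio.
phi = (1 + sqrt(5))/2 = 1.618034
k = 28
k * phi = 28 * 1.618034 = 45.304952
a_28 = floor(k * phi) = 45

45


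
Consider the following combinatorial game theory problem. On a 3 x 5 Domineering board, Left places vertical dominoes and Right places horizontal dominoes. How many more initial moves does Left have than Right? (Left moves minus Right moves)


Board is 3 x 5 (rows x cols).
Left (vertical) placements: (rows-1) * cols = 2 * 5 = 10
Right (horizontal) placements: rows * (cols-1) = 3 * 4 = 12
Advantage = Left - Right = 10 - 12 = -2

-2


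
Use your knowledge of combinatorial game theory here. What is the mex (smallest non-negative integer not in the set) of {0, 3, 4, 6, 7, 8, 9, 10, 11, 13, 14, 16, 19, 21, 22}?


Set = {0, 3, 4, 6, 7, 8, 9, 10, 11, 13, 14, 16, 19, 21, 22}
0 is in the set.
1 is NOT in the set. This is the mex.
mex = 1

1


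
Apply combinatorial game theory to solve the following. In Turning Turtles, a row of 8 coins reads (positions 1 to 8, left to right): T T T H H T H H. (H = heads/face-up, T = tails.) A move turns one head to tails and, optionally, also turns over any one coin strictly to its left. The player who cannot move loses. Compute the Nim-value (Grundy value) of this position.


Coins: T T T H H T H H
Key fact: a single head at position k behaves exactly like a Nim heap of size k (turning it to T and optionally flipping a coin at j < k corresponds to moving the heap from k to j, or to 0), and heads combine as a disjunctive sum (two heads at the same place would cancel, matching j XOR j = 0). So the Nim-value is the XOR of the 1-indexed positions of the heads.
Face-up positions (1-indexed): [4, 5, 7, 8]
XOR 0 with 4: 0 XOR 4 = 4
XOR 4 with 5: 4 XOR 5 = 1
XOR 1 with 7: 1 XOR 7 = 6
XOR 6 with 8: 6 XOR 8 = 14
Nim-value = 14

14


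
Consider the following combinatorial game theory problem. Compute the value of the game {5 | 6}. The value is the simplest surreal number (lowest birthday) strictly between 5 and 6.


Left options: {5}, max = 5
Right options: {6}, min = 6
All options are numbers and max(Left) < min(Right), so by the simplicity theorem the value is the simplest (earliest-born) number strictly between 5 and 6.
No integer lies strictly between 5 and 6, so the value is the dyadic rational m/2^k in the interval with the smallest k (then m odd); search k = 1, 2, ...:
Denominator 2: 11/2 lies strictly between 5 and 6 -- found.
The simplest number in the interval is 11/2.
Game value = 11/2

11/2


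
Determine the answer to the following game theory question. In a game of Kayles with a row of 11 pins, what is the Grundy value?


Kayles: a move removes 1 or 2 adjacent pins from a contiguous row.
Removing pins from a row of k leaves two independent rows (a, b) with a + b = k - 1 (one pin) or a + b = k - 2 (two pins); an end removal gives a = 0.
By Sprague-Grundy, G(k) = mex{ G(a) XOR G(b) } over all these splits. G(0) = 0.
G(1): splits (0,0):0^0=0 -> mex({0}) = 1
G(2): splits (0,1):0^1=1 (0,0):0^0=0 -> mex({0, 1}) = 2
G(3): splits (0,2):0^2=2 (1,1):1^1=0 (0,1):0^1=1 -> mex({0, 1, 2}) = 3
G(4): splits (0,3):0^3=3 (1,2):1^2=3 (0,2):0^2=2 (1,1):1^1=0 -> mex({0, 2, 3}) = 1
G(5): splits (0,4):0^1=1 (1,3):1^3=2 (2,2):2^2=0 (0,3):0^3=3 (1,2):1^2=3 -> mex({0, 1, 2, 3}) = 4
G(6) = mex({0, 1, 2, 4}) = 3
G(7) = mex({0, 1, 3, 4, 5}) = 2
G(8) = mex({0, 2, 3, 5, 6}) = 1
G(9) = mex({0, 1, 2, 3, 6, 7}) = 4
G(10) = mex({0, 1, 3, 4, 5, 7}) = 2
G(11) = mex({0, 1, 2, 3, 4, 5}) = 6
Therefore G(11) = 6.

6


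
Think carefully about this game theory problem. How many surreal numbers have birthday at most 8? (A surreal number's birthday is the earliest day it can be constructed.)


Day 0: {|} = 0 is born. Count = 1.
Day n: the number of surreal numbers born by day n is 2^(n+1) - 1.
By day 0: 2^1 - 1 = 1
By day 1: 2^2 - 1 = 3
By day 2: 2^3 - 1 = 7
By day 3: 2^4 - 1 = 15
By day 4: 2^5 - 1 = 31
By day 5: 2^6 - 1 = 63
By day 6: 2^7 - 1 = 127
By day 7: 2^8 - 1 = 255
By day 8: 2^9 - 1 = 511
By day 8: 511 surreal numbers.

511


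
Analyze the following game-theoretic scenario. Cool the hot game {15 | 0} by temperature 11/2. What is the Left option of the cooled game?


Original game: {15 | 0} (a switch {a | b} with a > b).
Cooling by t (for t below the temperature (a - b)/2 = 15/2) taxes each move by t: {a | b} cooled by t is {a - t | b + t}.
Cooling amount: t = 11/2
Cooled Left option: 15 - 11/2 = 19/2
Cooled Right option: 0 + 11/2 = 11/2
Cooled game: {19/2 | 11/2}
Left option = 19/2

19/2


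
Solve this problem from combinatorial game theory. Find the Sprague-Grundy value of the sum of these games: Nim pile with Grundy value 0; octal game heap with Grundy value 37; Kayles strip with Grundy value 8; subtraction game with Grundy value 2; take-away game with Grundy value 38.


By the Sprague-Grundy theorem, the Grundy value of a sum of games is the XOR of individual Grundy values.
Nim pile: Grundy value = 0. Running XOR: 0 XOR 0 = 0
octal game heap: Grundy value = 37. Running XOR: 0 XOR 37 = 37
Kayles strip: Grundy value = 8. Running XOR: 37 XOR 8 = 45
subtraction game: Grundy value = 2. Running XOR: 45 XOR 2 = 47
take-away game: Grundy value = 38. Running XOR: 47 XOR 38 = 9
The combined Grundy value is 9.

9


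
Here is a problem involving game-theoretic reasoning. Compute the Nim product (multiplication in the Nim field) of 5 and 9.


Nim multiplication is bilinear over XOR: (u XOR v) * w = (u*w) XOR (v*w).
So we split each operand into its bit components and XOR the pairwise Nim products.
5 = 1 + 4 (as XOR of powers of 2).
9 = 1 + 8 (as XOR of powers of 2).
Using the standard Nim-product table on single bits:
  2*2 = 3,   2*4 = 8,   2*8 = 12,
  4*4 = 6,   4*8 = 11,  8*8 = 13,
and  1*x = x (identity), k*l = l*k (commutative).
Pairwise Nim products:
  1 * 1 = 1
  1 * 8 = 8
  4 * 1 = 4
  4 * 8 = 11
XOR them: 1 XOR 8 XOR 4 XOR 11 = 6.
Result: 5 * 9 = 6 (in Nim).

6


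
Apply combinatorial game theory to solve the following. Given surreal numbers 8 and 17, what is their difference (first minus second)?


x = 8, y = 17
x - y = 8 - 17 = -9

-9


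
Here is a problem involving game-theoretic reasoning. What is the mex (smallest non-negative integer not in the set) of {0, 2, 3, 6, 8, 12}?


Set = {0, 2, 3, 6, 8, 12}
0 is in the set.
1 is NOT in the set. This is the mex.
mex = 1

1


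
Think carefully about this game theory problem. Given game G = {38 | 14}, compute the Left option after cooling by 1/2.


Original game: {38 | 14} (a switch {a | b} with a > b).
Cooling by t (for t below the temperature (a - b)/2 = 12) taxes each move by t: {a | b} cooled by t is {a - t | b + t}.
Cooling amount: t = 1/2
Cooled Left option: 38 - 1/2 = 75/2
Cooled Right option: 14 + 1/2 = 29/2
Cooled game: {75/2 | 29/2}
Left option = 75/2

75/2


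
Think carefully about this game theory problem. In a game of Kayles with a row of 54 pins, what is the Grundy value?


Kayles: a move removes 1 or 2 adjacent pins from a contiguous row.
Removing pins from a row of k leaves two independent rows (a, b) with a + b = k - 1 (one pin) or a + b = k - 2 (two pins); an end removal gives a = 0.
By Sprague-Grundy, G(k) = mex{ G(a) XOR G(b) } over all these splits. G(0) = 0.
G(1): splits (0,0):0^0=0 -> mex({0}) = 1
G(2): splits (0,1):0^1=1 (0,0):0^0=0 -> mex({0, 1}) = 2
G(3): splits (0,2):0^2=2 (1,1):1^1=0 (0,1):0^1=1 -> mex({0, 1, 2}) = 3
G(4): splits (0,3):0^3=3 (1,2):1^2=3 (0,2):0^2=2 (1,1):1^1=0 -> mex({0, 2, 3}) = 1
G(5): splits (0,4):0^1=1 (1,3):1^3=2 (2,2):2^2=0 (0,3):0^3=3 (1,2):1^2=3 -> mex({0, 1, 2, 3}) = 4
G(6) = mex({0, 1, 2, 4}) = 3
G(7) = mex({0, 1, 3, 4, 5}) = 2
G(8) = mex({0, 2, 3, 5, 6}) = 1
G(9) = mex({0, 1, 2, 3, 6, 7}) = 4
G(10) = mex({0, 1, 3, 4, 5, 7}) = 2
G(11) = mex({0, 1, 2, 3, 4, 5}) = 6
G(12) = mex({0, 1, 2, 3, 5, 6, 7}) = 4
G(13) = mex({0, 2, 3, 4, 6, 7}) = 1
G(14) = mex({0, 1, 4, 5, 6, 7}) = 2
G(15) = mex({0, 1, 2, 3, 4, 5, 6}) = 7
G(16) = mex({0, 2, 3, 5, 6, 7}) = 1
G(17) = mex({0, 1, 2, 3, 5, 6, 7}) = 4
G(18) = mex({0, 1, 2, 4, 5, 6}) = 3
G(19) = mex({0, 1, 3, 4, 5, 7}) = 2
G(20) = mex({0, 2, 3, 4, 5, 6, 7}) = 1
G(21) = mex({0, 1, 2, 3, 5, 6, 7}) = 4
G(22) = mex({0, 1, 2, 3, 4, 5, 7}) = 6
G(23) = mex({0, 1, 2, 3, 4, 5, 6}) = 7
G(24) = mex({0, 1, 2, 3, 5, 6, 7}) = 4
G(25) = mex({0, 2, 3, 4, 6, 7}) = 1
G(26) = mex({0, 1, 3, 4, 5, 6, 7}) = 2
G(27) = mex({0, 1, 2, 3, 4, 5, 6, 7}) = 8
G(28) = mex({0, 1, 2, 3, 4, 6, 7, 8}) = 5
G(29) = mex({0, 1, 2, 3, 5, 6, 7, 8, 9}) = 4
G(30) = mex({0, 1, 2, 3, 4, 5, 6, 9, 10}) = 7
G(31) = mex({0, 1, 3, 4, 5, 7, 10, 11}) = 2
G(32) = mex({0, 2, 3, 4, 5, 6, 7, 9, 11}) = 1
G(33) = mex({0, 1, 2, 3, 4, 5, 6, 7, 9, 12}) = 8
G(34) = mex({0, 1, 2, 3, 4, 5, 7, 8, 11, 12}) = 6
G(35) = mex({0, 1, 2, 3, 4, 5, 6, 8, 9, 10, 11}) = 7
G(36) = mex({0, 1, 2, 3, 5, 6, 7, 9, 10}) = 4
G(37) = mex({0, 2, 3, 4, 6, 7, 9, 10, 11, 12}) = 1
G(38) = mex({0, 1, 3, 4, 5, 6, 7, 9, 10, 11, 12}) = 2
G(39) = mex({0, 1, 2, 4, 5, 6, 7, 9, 10, 12, 14}) = 3
G(40) = mex({0, 2, 3, 4, 6, 7, 11, 12, 14}) = 1
G(41) = mex({0, 1, 2, 3, 5, 6, 7, 9, 10, 11, 12}) = 4
G(42) = mex({0, 1, 2, 3, 4, 5, 6, 9, 10}) = 7
G(43) = mex({0, 1, 3, 4, 5, 7, 9, 10, 12, 15}) = 2
G(44) = mex({0, 2, 3, 4, 5, 6, 7, 9, 10, 12, 15}) = 1
G(45) = mex({0, 1, 2, 3, 4, 5, 6, 7, 9, 10, 12, 14}) = 8
G(46) = mex({0, 1, 3, 4, 5, 7, 8, 11, 12, 14}) = 2
G(47) = mex({0, 1, 2, 3, 4, 5, 6, 8, 9, 10, 11, 12}) = 7
G(48) = mex({0, 1, 2, 3, 5, 6, 7, 9, 10}) = 4
G(49) = mex({0, 2, 3, 4, 6, 7, 9, 10, 11, 12, 15}) = 1
G(50) = mex({0, 1, 4, 5, 6, 7, 9, 11, 12, 14, 15}) = 2
G(51) = mex({0, 1, 2, 3, 4, 5, 6, 7, 9, 12, 14, 15}) = 8
G(52) = mex({0, 2, 3, 4, 5, 6, 7, 8, 11, 12, 15}) = 1
G(53) = mex({0, 1, 2, 3, 5, 6, 7, 8, 9, 10, 11, 12}) = 4
G(54) = mex({0, 1, 2, 3, 4, 5, 6, 9, 10}) = 7
Therefore G(54) = 7.

7


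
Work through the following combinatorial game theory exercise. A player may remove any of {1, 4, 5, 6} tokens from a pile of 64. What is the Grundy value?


The subtraction set is S = {1, 4, 5, 6}.
G(k) = mex{ G(k - s) : s in S, s <= k }. We compute iteratively: G(0) = 0.
G(1) = mex({0}) = 1
G(2) = mex({1}) = 0
G(3) = mex({0}) = 1
G(4) = mex({0, 1}) = 2
G(5) = mex({0, 1, 2}) = 3
G(6) = mex({0, 1, 3}) = 2
G(7) = mex({0, 1, 2}) = 3
G(8) = mex({0, 1, 2, 3}) = 4
G(9) = mex({1, 2, 3, 4}) = 0
G(10) = mex({0, 2, 3}) = 1
G(11) = mex({1, 2, 3}) = 0
G(12) = mex({0, 2, 3, 4}) = 1
G(13) = mex({0, 1, 3, 4}) = 2
G(14) = mex({0, 1, 2, 4}) = 3
Observe that G(9)..G(14) = 0, 1, 0, 1, 2, 3 repeats G(0)..G(5) = 0, 1, 0, 1, 2, 3.
For k >= max(S) = 6, G(k) is determined by the previous 6 values G(k-6)..G(k-1); a window of 6 consecutive values has recurred shifted by 9, so by induction G(k + 9) = G(k) for all k >= 0: the sequence is periodic from the start with period 9.
One period: G(0..8) = 0, 1, 0, 1, 2, 3, 2, 3, 4.
64 mod 9 = 1, so G(64) = G(1) = 1.

1


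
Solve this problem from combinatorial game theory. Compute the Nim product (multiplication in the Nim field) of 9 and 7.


Nim multiplication is bilinear over XOR: (u XOR v) * w = (u*w) XOR (v*w).
So we split each operand into its bit components and XOR the pairwise Nim products.
9 = 1 + 8 (as XOR of powers of 2).
7 = 1 + 2 + 4 (as XOR of powers of 2).
Using the standard Nim-product table on single bits:
  2*2 = 3,   2*4 = 8,   2*8 = 12,
  4*4 = 6,   4*8 = 11,  8*8 = 13,
and  1*x = x (identity), k*l = l*k (commutative).
Pairwise Nim products:
  1 * 1 = 1
  1 * 2 = 2
  1 * 4 = 4
  8 * 1 = 8
  8 * 2 = 12
  8 * 4 = 11
XOR them: 1 XOR 2 XOR 4 XOR 8 XOR 12 XOR 11 = 8.
Result: 9 * 7 = 8 (in Nim).

8


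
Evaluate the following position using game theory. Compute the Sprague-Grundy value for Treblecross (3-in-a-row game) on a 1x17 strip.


Treblecross: place X on empty cells; 3-in-a-row wins.
Playing within two cells of an existing X lets the opponent win at once, so sensible play treats the cells i-2..i+2 around each X as dead. The player left with no safe cell loses, so this is a normal-play take-away game on strips of safe cells.
Placing X at cell i (0-indexed) of a strip of k safe cells leaves independent strips of sizes max(0, i-2) and max(0, k-i-3). Hence G(k) = mex{ G(max(0,i-2)) XOR G(max(0,k-i-3)) : 0 <= i < k }, with G(0) = 0.
G(1): splits (0,0):0^0=0 -> mex({0}) = 1
G(2): splits (0,0):0^0=0 -> mex({0}) = 1
G(3): splits (0,0):0^0=0 -> mex({0}) = 1
G(4): splits (0,1):0^1=1 (0,0):0^0=0 -> mex({0, 1}) = 2
G(5): splits (0,2):0^1=1 (0,1):0^1=1 (0,0):0^0=0 -> mex({0, 1}) = 2
G(6) = mex({1}) = 0
G(7) = mex({0, 1, 2}) = 3
G(8) = mex({0, 1, 2}) = 3
G(9) = mex({0, 2}) = 1
G(10) = mex({0, 2, 3}) = 1
G(11) = mex({0, 3}) = 1
G(12) = mex({1, 3}) = 0
G(13) = mex({0, 1, 2, 3}) = 4
G(14) = mex({0, 1, 2}) = 3
G(15) = mex({0, 1, 2}) = 3
G(16) = mex({0, 1, 2, 4}) = 3
G(17) = mex({0, 1, 3, 4}) = 2
Therefore G(17) = 2.

2


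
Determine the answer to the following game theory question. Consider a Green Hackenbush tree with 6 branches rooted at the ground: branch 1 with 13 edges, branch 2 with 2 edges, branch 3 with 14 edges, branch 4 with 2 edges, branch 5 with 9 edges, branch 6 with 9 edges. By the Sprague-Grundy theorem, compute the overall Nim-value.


The tree has 6 branches from the ground vertex.
In Green Hackenbush, the Nim-value of a simple path of length k is k.
Branch 1: length 13, Nim-value = 13
Branch 2: length 2, Nim-value = 2
Branch 3: length 14, Nim-value = 14
Branch 4: length 2, Nim-value = 2
Branch 5: length 9, Nim-value = 9
Branch 6: length 9, Nim-value = 9
Total Nim-value = XOR of all branch values:
0 XOR 13 = 13
13 XOR 2 = 15
15 XOR 14 = 1
1 XOR 2 = 3
3 XOR 9 = 10
10 XOR 9 = 3
Nim-value of the tree = 3

3


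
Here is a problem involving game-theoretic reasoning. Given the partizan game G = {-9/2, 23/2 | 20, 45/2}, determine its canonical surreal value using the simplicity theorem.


Left options: {-9/2, 23/2}, max = 23/2
Right options: {20, 45/2}, min = 20
All options are numbers and max(Left) < min(Right), so by the simplicity theorem the value is the simplest (earliest-born) number strictly between 23/2 and 20.
Integers 12 through 19 all lie strictly between 23/2 and 20.
Among integers, the simplest (lowest birthday = smallest |n|; 0 is born on day 0, +-n on day n) is 12.
No non-integer in the interval can be simpler: if x is a non-integer in the interval, then floor(x) or ceil(x) also lies in the interval (the interval contains an integer), and both are proper prefixes of x's sign expansion, i.e. born earlier. So the game value is 12.
Game value = 12

12


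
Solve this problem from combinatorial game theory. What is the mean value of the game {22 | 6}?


Game = {22 | 6}, a switch {a | b} with numbers a > b.
Its thermograph has left wall a - t and right wall b + t, which meet at t = (a - b)/2, where both equal (a + b)/2. So the mast (mean value) is at (a + b)/2.
Mean = (22 + (6))/2 = 28/2 = 14

14


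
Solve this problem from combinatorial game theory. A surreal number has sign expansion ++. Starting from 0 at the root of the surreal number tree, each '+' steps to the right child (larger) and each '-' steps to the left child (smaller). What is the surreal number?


Sign expansion: ++
Rule: track bounds (lo, hi), initially (-inf, +inf). On '+', the current value becomes lo and we move to the simplest number in (value, hi): value + 1 if hi = +inf, otherwise the midpoint (value + hi)/2. On '-', the current value becomes hi and we move to value - 1 if lo = -inf, otherwise the midpoint (lo + value)/2.
Start at 0.
Step 1: sign = +, move right. Bounds: (0, +inf). Value = 1
Step 2: sign = +, move right. Bounds: (1, +inf). Value = 2
The surreal number with sign expansion ++ is 2.

2


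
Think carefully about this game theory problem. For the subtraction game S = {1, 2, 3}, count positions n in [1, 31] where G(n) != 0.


Subtraction set S = {1, 2, 3}, so G(n) = n mod 4.
G(n) = 0 when n is a multiple of 4.
Multiples of 4 in [1, 31]: 7
N-positions (nonzero Grundy) = 31 - 7 = 24

24


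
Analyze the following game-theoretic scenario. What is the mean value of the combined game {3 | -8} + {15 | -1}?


G1 = {3 | -8}, G2 = {15 | -1}
Each is a switch {a | b} with numbers a > b; its mean value is (a + b)/2, and mean value is additive over game sums: m(G1 + G2) = m(G1) + m(G2).
Mean of G1 = (3 + (-8))/2 = -5/2 = -5/2
Mean of G2 = (15 + (-1))/2 = 14/2 = 7
Mean of G1 + G2 = -5/2 + 7 = 9/2

9/2


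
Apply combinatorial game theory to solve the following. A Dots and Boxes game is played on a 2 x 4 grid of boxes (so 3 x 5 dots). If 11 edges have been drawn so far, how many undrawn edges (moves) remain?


Grid: 2 x 4 boxes, i.e. 3 rows and 5 columns of dots.
Horizontal edges: (rows + 1) * cols = 3 * 4 = 12
Vertical edges: rows * (cols + 1) = 2 * 5 = 10
Total edges: 12 + 10 = 22
Edges drawn: 11
Remaining: 22 - 11 = 11

11


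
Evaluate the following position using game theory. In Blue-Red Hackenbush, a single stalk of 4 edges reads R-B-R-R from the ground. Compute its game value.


Edges (from ground): R-B-R-R
By Berlekamp's sign-expansion rule, a Blue-Red Hackenbush stalk has the value of the surreal number whose sign sequence is the edge sequence with B -> + and R -> -.
Sign sequence: -+--
Trace the sign expansion in the surreal number tree, starting from 0:
Edge 1: R (sign -) -> bounds (-inf, 0), value = -1
Edge 2: B (sign +) -> bounds (-1, 0), value = -1/2
Edge 3: R (sign -) -> bounds (-1, -1/2), value = -3/4
Edge 4: R (sign -) -> bounds (-1, -3/4), value = -7/8
Game value = -7/8

-7/8


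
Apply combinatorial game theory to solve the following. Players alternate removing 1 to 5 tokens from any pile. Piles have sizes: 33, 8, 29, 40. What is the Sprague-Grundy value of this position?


Subtraction set: {1, 2, 3, 4, 5}
For this subtraction set, G(n) = n mod 6 (period = max + 1 = 6).
Pile 1 (size 33): G(33) = 33 mod 6 = 3
Pile 2 (size 8): G(8) = 8 mod 6 = 2
Pile 3 (size 29): G(29) = 29 mod 6 = 5
Pile 4 (size 40): G(40) = 40 mod 6 = 4
Total Grundy value = XOR of all: 3 XOR 2 XOR 5 XOR 4 = 0

0


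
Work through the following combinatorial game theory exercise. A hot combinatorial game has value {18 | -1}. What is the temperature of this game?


The game is {18 | -1}, a switch {a | b} with numbers a > b.
Cooling {a | b} by t gives {a - t | b + t}, which stops being hot when a - t = b + t, i.e. at t = (a - b)/2. So the temperature of a switch is (a - b)/2.
Temperature = (Left option - Right option) / 2
= (18 - (-1)) / 2
= 19 / 2
= 19/2

19/2


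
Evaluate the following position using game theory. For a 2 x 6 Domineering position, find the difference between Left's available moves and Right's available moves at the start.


Board is 2 x 6 (rows x cols).
Left (vertical) placements: (rows-1) * cols = 1 * 6 = 6
Right (horizontal) placements: rows * (cols-1) = 2 * 5 = 10
Advantage = Left - Right = 6 - 10 = -4

-4


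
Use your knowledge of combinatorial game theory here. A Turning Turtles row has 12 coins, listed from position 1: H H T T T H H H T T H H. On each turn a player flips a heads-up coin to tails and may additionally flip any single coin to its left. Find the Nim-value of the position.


Coins: H H T T T H H H T T H H
Key fact: a single head at position k behaves exactly like a Nim heap of size k (turning it to T and optionally flipping a coin at j < k corresponds to moving the heap from k to j, or to 0), and heads combine as a disjunctive sum (two heads at the same place would cancel, matching j XOR j = 0). So the Nim-value is the XOR of the 1-indexed positions of the heads.
Face-up positions (1-indexed): [1, 2, 6, 7, 8, 11, 12]
XOR 0 with 1: 0 XOR 1 = 1
XOR 1 with 2: 1 XOR 2 = 3
XOR 3 with 6: 3 XOR 6 = 5
XOR 5 with 7: 5 XOR 7 = 2
XOR 2 with 8: 2 XOR 8 = 10
XOR 10 with 11: 10 XOR 11 = 1
XOR 1 with 12: 1 XOR 12 = 13
Nim-value = 13

13


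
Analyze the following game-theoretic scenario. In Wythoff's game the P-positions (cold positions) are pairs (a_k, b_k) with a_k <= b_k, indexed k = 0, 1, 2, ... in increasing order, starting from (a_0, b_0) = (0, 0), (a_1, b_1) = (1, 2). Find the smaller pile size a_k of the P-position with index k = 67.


By Wythoff's theorem, a_k = floor(k * phi) and b_k = floor(k * phi^2) = a_k + k, where phi = (1 + sqrt(5))/2 is the golden ratio.
phi = (1 + sqrt(5))/2 = 1.618034
k = 67
k * phi = 67 * 1.618034 = 108.408277
a_67 = floor(k * phi) = 108

108


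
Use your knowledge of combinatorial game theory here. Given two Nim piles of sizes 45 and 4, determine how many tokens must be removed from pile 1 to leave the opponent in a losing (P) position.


Piles: 45 and 4
Current XOR: 45 XOR 4 = 41 (non-zero, so this is an N-position).
To make the XOR zero, we need to find a move that balances the piles.
For pile 1 (size 45): target = 45 XOR 41 = 4
We reduce pile 1 from 45 to 4.
Tokens removed: 45 - 4 = 41
Verification: 4 XOR 4 = 0

41


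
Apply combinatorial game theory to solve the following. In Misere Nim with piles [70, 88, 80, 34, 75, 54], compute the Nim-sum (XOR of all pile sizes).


We need the XOR (exclusive or) of all pile sizes.
After XOR-ing pile 1 (size 70): 0 XOR 70 = 70
After XOR-ing pile 2 (size 88): 70 XOR 88 = 30
After XOR-ing pile 3 (size 80): 30 XOR 80 = 78
After XOR-ing pile 4 (size 34): 78 XOR 34 = 108
After XOR-ing pile 5 (size 75): 108 XOR 75 = 39
After XOR-ing pile 6 (size 54): 39 XOR 54 = 17
The Nim-value of this position is 17.

17


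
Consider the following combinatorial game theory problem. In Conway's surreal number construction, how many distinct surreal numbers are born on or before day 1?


Day 0: {|} = 0 is born. Count = 1.
Day n: the number of surreal numbers born by day n is 2^(n+1) - 1.
By day 0: 2^1 - 1 = 1
By day 1: 2^2 - 1 = 3
By day 1: 3 surreal numbers.

3


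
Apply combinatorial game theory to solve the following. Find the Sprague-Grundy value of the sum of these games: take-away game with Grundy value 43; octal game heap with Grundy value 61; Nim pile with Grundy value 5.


By the Sprague-Grundy theorem, the Grundy value of a sum of games is the XOR of individual Grundy values.
take-away game: Grundy value = 43. Running XOR: 0 XOR 43 = 43
octal game heap: Grundy value = 61. Running XOR: 43 XOR 61 = 22
Nim pile: Grundy value = 5. Running XOR: 22 XOR 5 = 19
The combined Grundy value is 19.

19


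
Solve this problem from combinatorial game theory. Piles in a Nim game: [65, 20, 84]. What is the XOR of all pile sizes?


We need the XOR (exclusive or) of all pile sizes.
After XOR-ing pile 1 (size 65): 0 XOR 65 = 65
After XOR-ing pile 2 (size 20): 65 XOR 20 = 85
After XOR-ing pile 3 (size 84): 85 XOR 84 = 1
The Nim-value of this position is 1.

1


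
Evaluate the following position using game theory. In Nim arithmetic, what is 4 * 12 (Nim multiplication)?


Nim multiplication is bilinear over XOR: (u XOR v) * w = (u*w) XOR (v*w).
So we split each operand into its bit components and XOR the pairwise Nim products.
4 = 4 (as XOR of powers of 2).
12 = 4 + 8 (as XOR of powers of 2).
Using the standard Nim-product table on single bits:
  2*2 = 3,   2*4 = 8,   2*8 = 12,
  4*4 = 6,   4*8 = 11,  8*8 = 13,
and  1*x = x (identity), k*l = l*k (commutative).
Pairwise Nim products:
  4 * 4 = 6
  4 * 8 = 11
XOR them: 6 XOR 11 = 13.
Result: 4 * 12 = 13 (in Nim).

13


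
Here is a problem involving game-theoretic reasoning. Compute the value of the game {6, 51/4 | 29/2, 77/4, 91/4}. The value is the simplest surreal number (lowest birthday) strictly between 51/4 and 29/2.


Left options: {6, 51/4}, max = 51/4
Right options: {29/2, 77/4, 91/4}, min = 29/2
All options are numbers and max(Left) < min(Right), so by the simplicity theorem the value is the simplest (earliest-born) number strictly between 51/4 and 29/2.
Integers 13 through 14 all lie strictly between 51/4 and 29/2.
Among integers, the simplest (lowest birthday = smallest |n|; 0 is born on day 0, +-n on day n) is 13.
No non-integer in the interval can be simpler: if x is a non-integer in the interval, then floor(x) or ceil(x) also lies in the interval (the interval contains an integer), and both are proper prefixes of x's sign expansion, i.e. born earlier. So the game value is 13.
Game value = 13

13


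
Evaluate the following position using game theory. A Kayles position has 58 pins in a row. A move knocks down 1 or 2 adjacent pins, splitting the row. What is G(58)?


Kayles: a move removes 1 or 2 adjacent pins from a contiguous row.
Removing pins from a row of k leaves two independent rows (a, b) with a + b = k - 1 (one pin) or a + b = k - 2 (two pins); an end removal gives a = 0.
By Sprague-Grundy, G(k) = mex{ G(a) XOR G(b) } over all these splits. G(0) = 0.
G(1): splits (0,0):0^0=0 -> mex({0}) = 1
G(2): splits (0,1):0^1=1 (0,0):0^0=0 -> mex({0, 1}) = 2
G(3): splits (0,2):0^2=2 (1,1):1^1=0 (0,1):0^1=1 -> mex({0, 1, 2}) = 3
G(4): splits (0,3):0^3=3 (1,2):1^2=3 (0,2):0^2=2 (1,1):1^1=0 -> mex({0, 2, 3}) = 1
G(5): splits (0,4):0^1=1 (1,3):1^3=2 (2,2):2^2=0 (0,3):0^3=3 (1,2):1^2=3 -> mex({0, 1, 2, 3}) = 4
G(6) = mex({0, 1, 2, 4}) = 3
G(7) = mex({0, 1, 3, 4, 5}) = 2
G(8) = mex({0, 2, 3, 5, 6}) = 1
G(9) = mex({0, 1, 2, 3, 6, 7}) = 4
G(10) = mex({0, 1, 3, 4, 5, 7}) = 2
G(11) = mex({0, 1, 2, 3, 4, 5}) = 6
G(12) = mex({0, 1, 2, 3, 5, 6, 7}) = 4
G(13) = mex({0, 2, 3, 4, 6, 7}) = 1
G(14) = mex({0, 1, 4, 5, 6, 7}) = 2
G(15) = mex({0, 1, 2, 3, 4, 5, 6}) = 7
G(16) = mex({0, 2, 3, 5, 6, 7}) = 1
G(17) = mex({0, 1, 2, 3, 5, 6, 7}) = 4
G(18) = mex({0, 1, 2, 4, 5, 6}) = 3
G(19) = mex({0, 1, 3, 4, 5, 7}) = 2
G(20) = mex({0, 2, 3, 4, 5, 6, 7}) = 1
G(21) = mex({0, 1, 2, 3, 5, 6, 7}) = 4
G(22) = mex({0, 1, 2, 3, 4, 5, 7}) = 6
G(23) = mex({0, 1, 2, 3, 4, 5, 6}) = 7
G(24) = mex({0, 1, 2, 3, 5, 6, 7}) = 4
G(25) = mex({0, 2, 3, 4, 6, 7}) = 1
G(26) = mex({0, 1, 3, 4, 5, 6, 7}) = 2
G(27) = mex({0, 1, 2, 3, 4, 5, 6, 7}) = 8
G(28) = mex({0, 1, 2, 3, 4, 6, 7, 8}) = 5
G(29) = mex({0, 1, 2, 3, 5, 6, 7, 8, 9}) = 4
G(30) = mex({0, 1, 2, 3, 4, 5, 6, 9, 10}) = 7
G(31) = mex({0, 1, 3, 4, 5, 7, 10, 11}) = 2
G(32) = mex({0, 2, 3, 4, 5, 6, 7, 9, 11}) = 1
G(33) = mex({0, 1, 2, 3, 4, 5, 6, 7, 9, 12}) = 8
G(34) = mex({0, 1, 2, 3, 4, 5, 7, 8, 11, 12}) = 6
G(35) = mex({0, 1, 2, 3, 4, 5, 6, 8, 9, 10, 11}) = 7
G(36) = mex({0, 1, 2, 3, 5, 6, 7, 9, 10}) = 4
G(37) = mex({0, 2, 3, 4, 6, 7, 9, 10, 11, 12}) = 1
G(38) = mex({0, 1, 3, 4, 5, 6, 7, 9, 10, 11, 12}) = 2
G(39) = mex({0, 1, 2, 4, 5, 6, 7, 9, 10, 12, 14}) = 3
G(40) = mex({0, 2, 3, 4, 6, 7, 11, 12, 14}) = 1
G(41) = mex({0, 1, 2, 3, 5, 6, 7, 9, 10, 11, 12}) = 4
G(42) = mex({0, 1, 2, 3, 4, 5, 6, 9, 10}) = 7
G(43) = mex({0, 1, 3, 4, 5, 7, 9, 10, 12, 15}) = 2
G(44) = mex({0, 2, 3, 4, 5, 6, 7, 9, 10, 12, 15}) = 1
G(45) = mex({0, 1, 2, 3, 4, 5, 6, 7, 9, 10, 12, 14}) = 8
G(46) = mex({0, 1, 3, 4, 5, 7, 8, 11, 12, 14}) = 2
G(47) = mex({0, 1, 2, 3, 4, 5, 6, 8, 9, 10, 11, 12}) = 7
G(48) = mex({0, 1, 2, 3, 5, 6, 7, 9, 10}) = 4
G(49) = mex({0, 2, 3, 4, 6, 7, 9, 10, 11, 12, 15}) = 1
G(50) = mex({0, 1, 4, 5, 6, 7, 9, 11, 12, 14, 15}) = 2
G(51) = mex({0, 1, 2, 3, 4, 5, 6, 7, 9, 12, 14, 15}) = 8
G(52) = mex({0, 2, 3, 4, 5, 6, 7, 8, 11, 12, 15}) = 1
G(53) = mex({0, 1, 2, 3, 5, 6, 7, 8, 9, 10, 11, 12}) = 4
G(54) = mex({0, 1, 2, 3, 4, 5, 6, 9, 10}) = 7
G(55) = mex({0, 1, 3, 4, 5, 7, 9, 10, 11, 12}) = 2
G(56) = mex({0, 2, 3, 4, 5, 6, 7, 9, 10, 11, 12, 13, 14}) = 1
G(57) = mex({0, 1, 2, 3, 5, 6, 7, 9, 10, 12, 13, 14, 15}) = 4
G(58) = mex({0, 1, 3, 4, 5, 7, 11, 12, 14, 15}) = 2
Therefore G(58) = 2.

2


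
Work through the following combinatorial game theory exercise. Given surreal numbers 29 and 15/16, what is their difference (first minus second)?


x = 29, y = 15/16
Converting to common denominator: 16
x = 464/16, y = 15/16
x - y = 29 - 15/16 = 449/16

449/16


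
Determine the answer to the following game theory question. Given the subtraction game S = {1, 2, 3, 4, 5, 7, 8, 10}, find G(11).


The subtraction set is S = {1, 2, 3, 4, 5, 7, 8, 10}.
G(k) = mex{ G(k - s) : s in S, s <= k }. We compute iteratively: G(0) = 0.
G(1) = mex({0}) = 1
G(2) = mex({0, 1}) = 2
G(3) = mex({0, 1, 2}) = 3
G(4) = mex({0, 1, 2, 3}) = 4
G(5) = mex({0, 1, 2, 3, 4}) = 5
G(6) = mex({1, 2, 3, 4, 5}) = 0
G(7) = mex({0, 2, 3, 4, 5}) = 1
G(8) = mex({0, 1, 3, 4, 5}) = 2
G(9) = mex({0, 1, 2, 4, 5}) = 3
G(10) = mex({0, 1, 2, 3, 5}) = 4
G(11) = mex({0, 1, 2, 3, 4}) = 5
Therefore G(11) = 5.

5


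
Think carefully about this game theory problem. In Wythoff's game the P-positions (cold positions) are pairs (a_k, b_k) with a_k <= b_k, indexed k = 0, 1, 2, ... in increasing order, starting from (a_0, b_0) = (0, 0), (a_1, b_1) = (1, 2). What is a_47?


By Wythoff's theorem, a_k = floor(k * phi) and b_k = floor(k * phi^2) = a_k + k, where phi = (1 + sqrt(5))/2 is the golden ratio.
phi = (1 + sqrt(5))/2 = 1.618034
k = 47
k * phi = 47 * 1.618034 = 76.047597
a_47 = floor(k * phi) = 76

76


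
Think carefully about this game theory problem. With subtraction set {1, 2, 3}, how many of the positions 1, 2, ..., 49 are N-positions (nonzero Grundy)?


Subtraction set S = {1, 2, 3}, so G(n) = n mod 4.
G(n) = 0 when n is a multiple of 4.
Multiples of 4 in [1, 49]: 12
N-positions (nonzero Grundy) = 49 - 12 = 37

37


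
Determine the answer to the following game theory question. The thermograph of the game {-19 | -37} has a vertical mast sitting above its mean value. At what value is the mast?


Game = {-19 | -37}, a switch {a | b} with numbers a > b.
Its thermograph has left wall a - t and right wall b + t, which meet at t = (a - b)/2, where both equal (a + b)/2. So the mast (mean value) is at (a + b)/2.
Mean = (-19 + (-37))/2 = -56/2 = -28

-28


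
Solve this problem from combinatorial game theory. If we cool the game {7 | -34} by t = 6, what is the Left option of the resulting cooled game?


Original game: {7 | -34} (a switch {a | b} with a > b).
Cooling by t (for t below the temperature (a - b)/2 = 41/2) taxes each move by t: {a | b} cooled by t is {a - t | b + t}.
Cooling amount: t = 6
Cooled Left option: 7 - 6 = 1
Cooled Right option: -34 + 6 = -28
Cooled game: {1 | -28}
Left option = 1

1


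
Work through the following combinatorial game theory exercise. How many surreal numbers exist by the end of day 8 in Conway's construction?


Day 0: {|} = 0 is born. Count = 1.
Day n: the number of surreal numbers born by day n is 2^(n+1) - 1.
By day 0: 2^1 - 1 = 1
By day 1: 2^2 - 1 = 3
By day 2: 2^3 - 1 = 7
By day 3: 2^4 - 1 = 15
By day 4: 2^5 - 1 = 31
By day 5: 2^6 - 1 = 63
By day 6: 2^7 - 1 = 127
By day 7: 2^8 - 1 = 255
By day 8: 2^9 - 1 = 511
By day 8: 511 surreal numbers.

511


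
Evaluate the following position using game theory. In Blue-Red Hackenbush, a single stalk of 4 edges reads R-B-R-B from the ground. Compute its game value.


Edges (from ground): R-B-R-B
By Berlekamp's sign-expansion rule, a Blue-Red Hackenbush stalk has the value of the surreal number whose sign sequence is the edge sequence with B -> + and R -> -.
Sign sequence: -+-+
Trace the sign expansion in the surreal number tree, starting from 0:
Edge 1: R (sign -) -> bounds (-inf, 0), value = -1
Edge 2: B (sign +) -> bounds (-1, 0), value = -1/2
Edge 3: R (sign -) -> bounds (-1, -1/2), value = -3/4
Edge 4: B (sign +) -> bounds (-3/4, -1/2), value = -5/8
Game value = -5/8

-5/8


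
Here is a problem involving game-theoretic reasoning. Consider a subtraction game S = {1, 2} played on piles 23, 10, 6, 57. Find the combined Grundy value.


Subtraction set: {1, 2}
For this subtraction set, G(n) = n mod 3 (period = max + 1 = 3).
Pile 1 (size 23): G(23) = 23 mod 3 = 2
Pile 2 (size 10): G(10) = 10 mod 3 = 1
Pile 3 (size 6): G(6) = 6 mod 3 = 0
Pile 4 (size 57): G(57) = 57 mod 3 = 0
Total Grundy value = XOR of all: 2 XOR 1 XOR 0 XOR 0 = 3

3


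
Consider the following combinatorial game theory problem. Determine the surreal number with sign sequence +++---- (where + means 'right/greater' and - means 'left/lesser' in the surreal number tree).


Sign expansion: +++----
Rule: track bounds (lo, hi), initially (-inf, +inf). On '+', the current value becomes lo and we move to the simplest number in (value, hi): value + 1 if hi = +inf, otherwise the midpoint (value + hi)/2. On '-', the current value becomes hi and we move to value - 1 if lo = -inf, otherwise the midpoint (lo + value)/2.
Start at 0.
Step 1: sign = +, move right. Bounds: (0, +inf). Value = 1
Step 2: sign = +, move right. Bounds: (1, +inf). Value = 2
Step 3: sign = +, move right. Bounds: (2, +inf). Value = 3
Step 4: sign = -, move left. Bounds: (2, 3). Value = 5/2
Step 5: sign = -, move left. Bounds: (2, 5/2). Value = 9/4
Step 6: sign = -, move left. Bounds: (2, 9/4). Value = 17/8
Step 7: sign = -, move left. Bounds: (2, 17/8). Value = 33/16
The surreal number with sign expansion +++---- is 33/16.

33/16


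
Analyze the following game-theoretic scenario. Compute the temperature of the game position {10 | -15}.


The game is {10 | -15}, a switch {a | b} with numbers a > b.
Cooling {a | b} by t gives {a - t | b + t}, which stops being hot when a - t = b + t, i.e. at t = (a - b)/2. So the temperature of a switch is (a - b)/2.
Temperature = (Left option - Right option) / 2
= (10 - (-15)) / 2
= 25 / 2
= 25/2

25/2


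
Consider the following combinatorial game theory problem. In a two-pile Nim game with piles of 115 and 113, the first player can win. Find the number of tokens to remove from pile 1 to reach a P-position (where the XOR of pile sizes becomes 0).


Piles: 115 and 113
Current XOR: 115 XOR 113 = 2 (non-zero, so this is an N-position).
To make the XOR zero, we need to find a move that balances the piles.
For pile 1 (size 115): target = 115 XOR 2 = 113
We reduce pile 1 from 115 to 113.
Tokens removed: 115 - 113 = 2
Verification: 113 XOR 113 = 0

2


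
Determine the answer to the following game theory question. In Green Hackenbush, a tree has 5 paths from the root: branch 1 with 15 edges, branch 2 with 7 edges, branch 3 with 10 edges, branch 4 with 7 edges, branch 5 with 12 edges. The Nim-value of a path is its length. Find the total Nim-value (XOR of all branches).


The tree has 5 branches from the ground vertex.
In Green Hackenbush, the Nim-value of a simple path of length k is k.
Branch 1: length 15, Nim-value = 15
Branch 2: length 7, Nim-value = 7
Branch 3: length 10, Nim-value = 10
Branch 4: length 7, Nim-value = 7
Branch 5: length 12, Nim-value = 12
Total Nim-value = XOR of all branch values:
0 XOR 15 = 15
15 XOR 7 = 8
8 XOR 10 = 2
2 XOR 7 = 5
5 XOR 12 = 9
Nim-value of the tree = 9

9
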